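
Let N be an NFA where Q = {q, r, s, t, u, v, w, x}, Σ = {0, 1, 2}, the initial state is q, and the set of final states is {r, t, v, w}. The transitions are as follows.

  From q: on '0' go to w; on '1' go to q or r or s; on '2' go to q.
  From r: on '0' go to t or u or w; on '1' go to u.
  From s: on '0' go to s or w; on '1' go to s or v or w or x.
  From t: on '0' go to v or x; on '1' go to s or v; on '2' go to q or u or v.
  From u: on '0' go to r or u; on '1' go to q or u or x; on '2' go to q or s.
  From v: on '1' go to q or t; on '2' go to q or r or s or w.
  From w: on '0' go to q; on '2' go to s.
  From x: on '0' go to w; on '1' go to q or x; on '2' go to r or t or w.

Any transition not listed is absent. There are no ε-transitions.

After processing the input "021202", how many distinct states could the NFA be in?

7

Start in {q}.
Read '0': q→{w}; now {w}.
Read '2': w→{s}; now {s}.
Read '1': s→{s, v, w, x}; now {s, v, w, x}.
Read '2': s→∅, v→{q, r, s, w}, w→{s}, x→{r, t, w}; now {q, r, s, t, w}.
Read '0': q→{w}, r→{t, u, w}, s→{s, w}, t→{v, x}, w→{q}; now {q, s, t, u, v, w, x}.
Read '2': q→{q}, s→∅, t→{q, u, v}, u→{q, s}, v→{q, r, s, w}, w→{s}, x→{r, t, w}; now {q, r, s, t, u, v, w}.
That set has 7 states.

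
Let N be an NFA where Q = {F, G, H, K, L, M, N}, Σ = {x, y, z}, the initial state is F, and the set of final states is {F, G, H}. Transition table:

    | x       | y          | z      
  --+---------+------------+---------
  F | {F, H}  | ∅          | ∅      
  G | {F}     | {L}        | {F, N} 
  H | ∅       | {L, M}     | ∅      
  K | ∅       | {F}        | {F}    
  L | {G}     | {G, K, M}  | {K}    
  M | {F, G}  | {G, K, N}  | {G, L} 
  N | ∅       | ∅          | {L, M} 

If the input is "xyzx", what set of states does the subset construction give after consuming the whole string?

{F, G}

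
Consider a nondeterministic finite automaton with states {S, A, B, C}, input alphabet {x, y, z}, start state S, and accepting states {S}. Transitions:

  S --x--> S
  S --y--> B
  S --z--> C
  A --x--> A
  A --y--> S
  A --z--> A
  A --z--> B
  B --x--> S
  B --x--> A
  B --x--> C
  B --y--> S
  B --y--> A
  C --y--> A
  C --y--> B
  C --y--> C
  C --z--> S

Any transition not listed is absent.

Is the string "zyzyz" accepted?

No

Start in {S}.
Read 'z': {S} → {C}.
Read 'y': {C} → {A, B, C}.
Read 'z': {A, B, C} → {S, A, B}.
Read 'y': {S, A, B} → {S, A, B}.
Read 'z': {S, A, B} → {A, B, C}.
The final set {A, B, C} contains no accepting state.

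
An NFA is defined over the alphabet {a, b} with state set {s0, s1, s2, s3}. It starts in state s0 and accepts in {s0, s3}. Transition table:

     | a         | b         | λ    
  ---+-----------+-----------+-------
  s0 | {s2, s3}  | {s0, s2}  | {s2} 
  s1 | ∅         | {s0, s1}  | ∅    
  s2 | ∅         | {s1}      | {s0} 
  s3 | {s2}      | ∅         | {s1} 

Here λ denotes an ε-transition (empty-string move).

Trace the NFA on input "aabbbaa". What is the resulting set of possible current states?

{s0, s1, s2, s3}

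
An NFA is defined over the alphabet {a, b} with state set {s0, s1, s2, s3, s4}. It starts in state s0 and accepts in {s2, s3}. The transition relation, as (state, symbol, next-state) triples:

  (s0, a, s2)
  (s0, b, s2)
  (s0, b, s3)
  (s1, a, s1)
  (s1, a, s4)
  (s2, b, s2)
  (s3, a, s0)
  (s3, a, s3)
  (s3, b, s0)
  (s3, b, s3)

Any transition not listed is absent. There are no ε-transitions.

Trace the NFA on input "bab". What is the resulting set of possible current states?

Start in {s0}.
Read 'b': {s0} → {s2, s3}.
Read 'a': {s2, s3} → {s0, s3}.
Read 'b': {s0, s3} → {s0, s2, s3}.

{s0, s2, s3}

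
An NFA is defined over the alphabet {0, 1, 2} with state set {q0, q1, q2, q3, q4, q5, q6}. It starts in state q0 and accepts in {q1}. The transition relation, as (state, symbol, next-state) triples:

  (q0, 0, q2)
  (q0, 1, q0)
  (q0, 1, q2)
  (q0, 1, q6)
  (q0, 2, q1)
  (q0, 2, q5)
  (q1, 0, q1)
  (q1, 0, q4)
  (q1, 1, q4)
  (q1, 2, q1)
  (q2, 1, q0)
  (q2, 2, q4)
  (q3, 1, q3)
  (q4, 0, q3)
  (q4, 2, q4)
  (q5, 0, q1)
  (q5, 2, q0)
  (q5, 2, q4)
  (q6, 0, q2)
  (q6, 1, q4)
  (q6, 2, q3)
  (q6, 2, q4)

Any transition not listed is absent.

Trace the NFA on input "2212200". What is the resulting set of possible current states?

Start in {q0}.
Read '2': {q0} → {q1, q5}.
Read '2': {q1, q5} → {q0, q1, q4}.
Read '1': {q0, q1, q4} → {q0, q2, q4, q6}.
Read '2': {q0, q2, q4, q6} → {q1, q3, q4, q5}.
Read '2': {q1, q3, q4, q5} → {q0, q1, q4}.
Read '0': {q0, q1, q4} → {q1, q2, q3, q4}.
Read '0': {q1, q2, q3, q4} → {q1, q3, q4}.

{q1, q3, q4}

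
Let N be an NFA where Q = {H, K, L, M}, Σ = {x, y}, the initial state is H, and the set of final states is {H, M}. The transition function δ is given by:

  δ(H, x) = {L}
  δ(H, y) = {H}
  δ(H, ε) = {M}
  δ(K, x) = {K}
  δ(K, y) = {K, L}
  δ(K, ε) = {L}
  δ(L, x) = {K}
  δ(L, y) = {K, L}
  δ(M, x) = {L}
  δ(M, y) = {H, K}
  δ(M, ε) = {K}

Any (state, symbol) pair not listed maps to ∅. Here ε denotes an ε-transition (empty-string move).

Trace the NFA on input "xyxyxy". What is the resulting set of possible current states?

{K, L}

Start: ε-closure({H}) = {H, K, L, M}.
Read 'x': H→{L}, K→{K}, L→{K}, M→{L}; now {K, L}.
Read 'y': K→{K, L}, L→{K, L}; now {K, L}.
Read 'x': K→{K}, L→{K}; union {K}; ε-closure = {K, L}.
Read 'y': K→{K, L}, L→{K, L}; now {K, L}.
Read 'x': K→{K}, L→{K}; union {K}; ε-closure = {K, L}.
Read 'y': K→{K, L}, L→{K, L}; now {K, L}.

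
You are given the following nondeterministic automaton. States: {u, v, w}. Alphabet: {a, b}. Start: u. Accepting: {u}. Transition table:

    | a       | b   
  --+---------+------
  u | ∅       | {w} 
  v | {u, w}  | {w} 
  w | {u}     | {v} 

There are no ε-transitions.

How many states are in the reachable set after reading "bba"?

Start in {u}.
Read 'b': u→{w}; now {w}.
Read 'b': w→{v}; now {v}.
Read 'a': v→{u, w}; now {u, w}.
That set has 2 states.

2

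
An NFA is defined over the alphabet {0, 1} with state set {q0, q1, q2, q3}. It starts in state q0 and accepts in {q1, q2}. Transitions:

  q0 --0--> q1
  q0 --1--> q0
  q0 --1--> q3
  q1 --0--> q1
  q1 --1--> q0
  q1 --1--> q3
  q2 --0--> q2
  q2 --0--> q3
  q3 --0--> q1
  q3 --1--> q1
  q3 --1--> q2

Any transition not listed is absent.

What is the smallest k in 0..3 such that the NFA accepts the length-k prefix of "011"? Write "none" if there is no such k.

Start in {q0}.
Read '0': q0→{q1}; now {q1}.
None of the earlier sets intersect F, but {q1} does.

1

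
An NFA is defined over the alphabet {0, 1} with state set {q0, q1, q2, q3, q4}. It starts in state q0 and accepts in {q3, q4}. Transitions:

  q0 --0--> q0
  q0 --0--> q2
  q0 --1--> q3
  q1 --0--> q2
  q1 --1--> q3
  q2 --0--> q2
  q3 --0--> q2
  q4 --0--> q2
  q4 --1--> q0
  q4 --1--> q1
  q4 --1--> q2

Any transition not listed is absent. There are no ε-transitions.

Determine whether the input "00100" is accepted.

No

Start in {q0}.
Read '0': q0→{q0, q2}; now {q0, q2}.
Read '0': q0→{q0, q2}, q2→{q2}; now {q0, q2}.
Read '1': q0→{q3}, q2→∅; now {q3}.
Read '0': q3→{q2}; now {q2}.
Read '0': q2→{q2}; now {q2}.
The final set {q2} contains no accepting state.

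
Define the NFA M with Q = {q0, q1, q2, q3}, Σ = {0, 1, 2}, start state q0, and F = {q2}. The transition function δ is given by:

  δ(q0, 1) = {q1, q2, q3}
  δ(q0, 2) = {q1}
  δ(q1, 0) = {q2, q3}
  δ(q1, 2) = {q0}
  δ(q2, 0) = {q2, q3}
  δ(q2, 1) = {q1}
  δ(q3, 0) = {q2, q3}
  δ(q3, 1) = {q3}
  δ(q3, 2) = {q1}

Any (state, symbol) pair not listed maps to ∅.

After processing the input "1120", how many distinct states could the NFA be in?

2

Start in {q0}.
Read '1': {q0} → {q1, q2, q3}.
Read '1': {q1, q2, q3} → {q1, q3}.
Read '2': {q1, q3} → {q0, q1}.
Read '0': {q0, q1} → {q2, q3}.
That set has 2 states.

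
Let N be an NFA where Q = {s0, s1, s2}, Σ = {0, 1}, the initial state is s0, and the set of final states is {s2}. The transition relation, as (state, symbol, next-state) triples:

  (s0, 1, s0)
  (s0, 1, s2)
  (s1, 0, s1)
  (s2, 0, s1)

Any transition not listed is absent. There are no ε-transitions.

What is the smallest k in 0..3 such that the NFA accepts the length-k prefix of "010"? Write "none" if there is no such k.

Start in {s0}.
Read '0': s0→∅; now ∅.
The set is empty and remains empty for the remaining 2 symbols.
No reachable set along the way intersects F.

none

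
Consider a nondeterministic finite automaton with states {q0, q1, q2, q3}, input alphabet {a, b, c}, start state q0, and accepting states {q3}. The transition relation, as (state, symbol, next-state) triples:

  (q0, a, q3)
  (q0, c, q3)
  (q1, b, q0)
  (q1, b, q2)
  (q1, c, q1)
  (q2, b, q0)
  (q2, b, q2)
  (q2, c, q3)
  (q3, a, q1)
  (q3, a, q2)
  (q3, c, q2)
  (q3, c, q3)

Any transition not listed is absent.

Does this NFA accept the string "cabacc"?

Start in {q0}.
Read 'c': q0→{q3}; now {q3}.
Read 'a': q3→{q1, q2}; now {q1, q2}.
Read 'b': q1→{q0, q2}, q2→{q0, q2}; now {q0, q2}.
Read 'a': q0→{q3}, q2→∅; now {q3}.
Read 'c': q3→{q2, q3}; now {q2, q3}.
Read 'c': q2→{q3}, q3→{q2, q3}; now {q2, q3}.
The final set {q2, q3} contains the accepting state q3.

Yes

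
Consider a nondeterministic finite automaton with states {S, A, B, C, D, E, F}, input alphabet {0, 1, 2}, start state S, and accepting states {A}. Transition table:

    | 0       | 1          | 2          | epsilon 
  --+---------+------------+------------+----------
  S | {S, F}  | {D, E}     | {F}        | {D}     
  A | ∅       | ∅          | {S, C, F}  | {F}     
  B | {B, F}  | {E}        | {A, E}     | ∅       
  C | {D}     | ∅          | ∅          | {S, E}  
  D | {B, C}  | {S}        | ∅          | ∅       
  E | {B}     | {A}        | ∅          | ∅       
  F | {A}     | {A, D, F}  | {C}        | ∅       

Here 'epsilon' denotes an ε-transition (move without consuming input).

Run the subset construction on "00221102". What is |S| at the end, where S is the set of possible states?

Start: ε-closure({S}) = {S, D}.
Read '0': S→{S, F}, D→{B, C}; union {S, B, C, F}; ε-closure = {S, B, C, D, E, F}.
Read '0': S→{S, F}, B→{B, F}, C→{D}, D→{B, C}, E→{B}, F→{A}; union {S, A, B, C, D, F}; ε-closure = {S, A, B, C, D, E, F}.
Read '2': S→{F}, A→{S, C, F}, B→{A, E}, C→∅, D→∅, E→∅, F→{C}; union {S, A, C, E, F}; ε-closure = {S, A, C, D, E, F}.
Read '2': S→{F}, A→{S, C, F}, C→∅, D→∅, E→∅, F→{C}; union {S, C, F}; ε-closure = {S, C, D, E, F}.
Read '1': S→{D, E}, C→∅, D→{S}, E→{A}, F→{A, D, F}; now {S, A, D, E, F}.
Read '1': S→{D, E}, A→∅, D→{S}, E→{A}, F→{A, D, F}; now {S, A, D, E, F}.
Read '0': S→{S, F}, A→∅, D→{B, C}, E→{B}, F→{A}; union {S, A, B, C, F}; ε-closure = {S, A, B, C, D, E, F}.
Read '2': S→{F}, A→{S, C, F}, B→{A, E}, C→∅, D→∅, E→∅, F→{C}; union {S, A, C, E, F}; ε-closure = {S, A, C, D, E, F}.
That set has 6 states.

6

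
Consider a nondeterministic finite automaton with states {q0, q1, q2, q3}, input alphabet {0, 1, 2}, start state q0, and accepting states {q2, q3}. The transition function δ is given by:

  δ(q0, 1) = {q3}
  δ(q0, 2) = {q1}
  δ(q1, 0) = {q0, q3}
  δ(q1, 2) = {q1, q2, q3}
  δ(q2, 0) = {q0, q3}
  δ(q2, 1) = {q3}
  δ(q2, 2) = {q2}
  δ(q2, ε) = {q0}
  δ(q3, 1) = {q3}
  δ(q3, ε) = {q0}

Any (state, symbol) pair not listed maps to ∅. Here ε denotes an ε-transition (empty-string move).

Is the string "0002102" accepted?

No

Start in {q0}.
Read '0': q0→∅; now ∅.
The set is empty and remains empty for the remaining 6 symbols.
The final set ∅ contains no accepting state.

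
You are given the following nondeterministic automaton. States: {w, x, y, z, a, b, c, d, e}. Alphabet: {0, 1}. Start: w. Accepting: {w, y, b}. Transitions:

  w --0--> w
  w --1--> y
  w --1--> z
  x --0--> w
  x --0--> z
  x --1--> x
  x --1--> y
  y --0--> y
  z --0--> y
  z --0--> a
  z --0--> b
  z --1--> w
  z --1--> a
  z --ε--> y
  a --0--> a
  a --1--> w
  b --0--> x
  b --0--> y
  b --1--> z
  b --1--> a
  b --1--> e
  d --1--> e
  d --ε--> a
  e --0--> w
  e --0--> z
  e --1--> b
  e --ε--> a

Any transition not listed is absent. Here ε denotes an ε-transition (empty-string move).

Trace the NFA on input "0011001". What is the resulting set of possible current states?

Start in {w}.
Read '0': {w} → {w}.
Read '0': {w} → {w}.
Read '1': {w} → {y, z}.
Read '1': {y, z} → {w, a}.
Read '0': {w, a} → {w, a}.
Read '0': {w, a} → {w, a}.
Read '1': {w, a} → {w, y, z}.

{w, y, z}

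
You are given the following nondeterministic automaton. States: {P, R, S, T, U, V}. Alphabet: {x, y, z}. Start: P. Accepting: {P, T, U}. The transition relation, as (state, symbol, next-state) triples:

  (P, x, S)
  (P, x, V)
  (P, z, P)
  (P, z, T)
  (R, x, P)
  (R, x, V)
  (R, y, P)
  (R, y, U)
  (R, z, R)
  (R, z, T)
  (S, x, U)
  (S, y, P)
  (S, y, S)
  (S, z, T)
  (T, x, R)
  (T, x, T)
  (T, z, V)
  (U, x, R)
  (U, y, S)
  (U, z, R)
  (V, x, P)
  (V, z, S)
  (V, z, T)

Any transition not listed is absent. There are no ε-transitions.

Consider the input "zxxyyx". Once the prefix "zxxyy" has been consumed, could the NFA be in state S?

Start in {P}.
Read 'z': P→{P, T}; now {P, T}.
Read 'x': P→{S, V}, T→{R, T}; now {R, S, T, V}.
Read 'x': R→{P, V}, S→{U}, T→{R, T}, V→{P}; now {P, R, T, U, V}.
Read 'y': P→∅, R→{P, U}, T→∅, U→{S}, V→∅; now {P, S, U}.
Read 'y': P→∅, S→{P, S}, U→{S}; now {P, S}.
State S is in {P, S}.

Yes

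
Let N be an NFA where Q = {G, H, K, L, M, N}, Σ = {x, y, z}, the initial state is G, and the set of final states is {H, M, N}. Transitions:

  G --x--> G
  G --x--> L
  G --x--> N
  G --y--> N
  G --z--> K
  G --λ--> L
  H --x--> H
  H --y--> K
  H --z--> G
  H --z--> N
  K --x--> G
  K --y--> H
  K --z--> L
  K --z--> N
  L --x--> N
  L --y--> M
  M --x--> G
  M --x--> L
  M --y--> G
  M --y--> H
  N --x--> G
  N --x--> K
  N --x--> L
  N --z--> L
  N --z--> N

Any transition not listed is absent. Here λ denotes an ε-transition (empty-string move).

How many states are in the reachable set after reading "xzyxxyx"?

Start: ε-closure({G}) = {G, L}.
Read 'x': {G, L} → {G, L, N}.
Read 'z': {G, L, N} → {K, L, N}.
Read 'y': {K, L, N} → {H, M}.
Read 'x': {H, M} → {G, H, L}.
Read 'x': {G, H, L} → {G, H, L, N}.
Read 'y': {G, H, L, N} → {K, M, N}.
Read 'x': {K, M, N} → {G, K, L}.
That set has 3 states.

3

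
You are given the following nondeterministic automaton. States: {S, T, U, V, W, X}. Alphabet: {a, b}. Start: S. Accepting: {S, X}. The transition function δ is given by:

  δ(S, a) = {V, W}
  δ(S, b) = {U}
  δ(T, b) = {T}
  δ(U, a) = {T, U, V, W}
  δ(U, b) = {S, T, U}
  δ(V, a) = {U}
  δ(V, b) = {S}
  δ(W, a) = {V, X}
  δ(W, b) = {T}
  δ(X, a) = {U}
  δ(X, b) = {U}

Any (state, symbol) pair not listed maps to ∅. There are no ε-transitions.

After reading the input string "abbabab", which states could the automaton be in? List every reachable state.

Start in {S}.
Read 'a': {S} → {V, W}.
Read 'b': {V, W} → {S, T}.
Read 'b': {S, T} → {T, U}.
Read 'a': {T, U} → {T, U, V, W}.
Read 'b': {T, U, V, W} → {S, T, U}.
Read 'a': {S, T, U} → {T, U, V, W}.
Read 'b': {T, U, V, W} → {S, T, U}.

{S, T, U}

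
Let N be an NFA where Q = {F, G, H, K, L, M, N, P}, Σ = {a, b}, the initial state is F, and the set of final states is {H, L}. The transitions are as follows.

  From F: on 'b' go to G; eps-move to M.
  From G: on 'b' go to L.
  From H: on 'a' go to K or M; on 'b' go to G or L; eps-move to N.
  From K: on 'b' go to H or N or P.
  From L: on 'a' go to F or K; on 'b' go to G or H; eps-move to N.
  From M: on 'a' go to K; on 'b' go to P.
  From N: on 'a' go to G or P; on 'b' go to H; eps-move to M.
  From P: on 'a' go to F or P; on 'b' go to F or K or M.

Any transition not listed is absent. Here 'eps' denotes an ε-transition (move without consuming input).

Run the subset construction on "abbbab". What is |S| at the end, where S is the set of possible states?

8

Start: ε-closure({F}) = {F, M}.
Read 'a': F→∅, M→{K}; now {K}.
Read 'b': K→{H, N, P}; union {H, N, P}; ε-closure = {H, M, N, P}.
Read 'b': H→{G, L}, M→{P}, N→{H}, P→{F, K, M}; union {F, G, H, K, L, M, P}; ε-closure = {F, G, H, K, L, M, N, P}.
Read 'b': F→{G}, G→{L}, H→{G, L}, K→{H, N, P}, L→{G, H}, M→{P}, N→{H}, P→{F, K, M}; now {F, G, H, K, L, M, N, P}.
Read 'a': F→∅, G→∅, H→{K, M}, K→∅, L→{F, K}, M→{K}, N→{G, P}, P→{F, P}; now {F, G, K, M, P}.
Read 'b': F→{G}, G→{L}, K→{H, N, P}, M→{P}, P→{F, K, M}; now {F, G, H, K, L, M, N, P}.
That set has 8 states.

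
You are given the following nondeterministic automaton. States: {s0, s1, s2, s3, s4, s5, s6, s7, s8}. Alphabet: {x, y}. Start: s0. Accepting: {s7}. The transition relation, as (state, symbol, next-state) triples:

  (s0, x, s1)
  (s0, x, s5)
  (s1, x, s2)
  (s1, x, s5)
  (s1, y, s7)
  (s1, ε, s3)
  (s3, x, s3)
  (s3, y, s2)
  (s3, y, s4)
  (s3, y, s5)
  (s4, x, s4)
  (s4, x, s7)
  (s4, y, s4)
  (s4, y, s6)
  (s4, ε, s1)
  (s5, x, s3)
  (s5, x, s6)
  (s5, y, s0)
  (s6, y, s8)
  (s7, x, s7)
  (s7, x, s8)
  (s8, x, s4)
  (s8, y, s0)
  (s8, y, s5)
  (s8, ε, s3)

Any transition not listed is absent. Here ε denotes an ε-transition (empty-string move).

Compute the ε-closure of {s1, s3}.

Begin with {s1, s3}.
No ε-moves leave this set, so the closure equals the set itself.

{s1, s3}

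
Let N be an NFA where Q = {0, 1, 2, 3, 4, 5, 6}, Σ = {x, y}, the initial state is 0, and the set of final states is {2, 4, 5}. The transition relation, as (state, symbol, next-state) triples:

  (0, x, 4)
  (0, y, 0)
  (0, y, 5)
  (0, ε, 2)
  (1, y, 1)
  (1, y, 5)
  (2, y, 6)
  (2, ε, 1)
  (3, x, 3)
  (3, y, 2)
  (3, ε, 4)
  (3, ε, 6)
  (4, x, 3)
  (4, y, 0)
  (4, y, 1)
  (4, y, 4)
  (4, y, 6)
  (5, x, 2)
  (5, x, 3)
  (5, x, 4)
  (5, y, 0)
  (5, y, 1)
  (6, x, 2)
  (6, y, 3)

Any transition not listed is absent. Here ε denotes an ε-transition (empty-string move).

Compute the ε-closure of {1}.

Begin with {1}.
No ε-moves leave this set, so the closure equals the set itself.

{1}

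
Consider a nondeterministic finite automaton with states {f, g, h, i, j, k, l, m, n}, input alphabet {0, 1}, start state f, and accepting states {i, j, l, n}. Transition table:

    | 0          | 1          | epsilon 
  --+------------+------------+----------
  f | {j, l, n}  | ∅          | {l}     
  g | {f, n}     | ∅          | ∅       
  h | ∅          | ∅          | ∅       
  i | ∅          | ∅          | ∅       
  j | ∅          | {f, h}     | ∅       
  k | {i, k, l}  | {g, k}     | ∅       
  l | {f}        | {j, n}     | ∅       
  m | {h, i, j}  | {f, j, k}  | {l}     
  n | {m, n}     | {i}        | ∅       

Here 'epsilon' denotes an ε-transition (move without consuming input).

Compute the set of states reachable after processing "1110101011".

{f, g, h, i, j, k, l, n}

Start: ε-closure({f}) = {f, l}.
Read '1': f→∅, l→{j, n}; now {j, n}.
Read '1': j→{f, h}, n→{i}; union {f, h, i}; ε-closure = {f, h, i, l}.
Read '1': f→∅, h→∅, i→∅, l→{j, n}; now {j, n}.
Read '0': j→∅, n→{m, n}; union {m, n}; ε-closure = {l, m, n}.
Read '1': l→{j, n}, m→{f, j, k}, n→{i}; union {f, i, j, k, n}; ε-closure = {f, i, j, k, l, n}.
Read '0': f→{j, l, n}, i→∅, j→∅, k→{i, k, l}, l→{f}, n→{m, n}; now {f, i, j, k, l, m, n}.
Read '1': f→∅, i→∅, j→{f, h}, k→{g, k}, l→{j, n}, m→{f, j, k}, n→{i}; union {f, g, h, i, j, k, n}; ε-closure = {f, g, h, i, j, k, l, n}.
Read '0': f→{j, l, n}, g→{f, n}, h→∅, i→∅, j→∅, k→{i, k, l}, l→{f}, n→{m, n}; now {f, i, j, k, l, m, n}.
Read '1': f→∅, i→∅, j→{f, h}, k→{g, k}, l→{j, n}, m→{f, j, k}, n→{i}; union {f, g, h, i, j, k, n}; ε-closure = {f, g, h, i, j, k, l, n}.
Read '1': f→∅, g→∅, h→∅, i→∅, j→{f, h}, k→{g, k}, l→{j, n}, n→{i}; union {f, g, h, i, j, k, n}; ε-closure = {f, g, h, i, j, k, l, n}.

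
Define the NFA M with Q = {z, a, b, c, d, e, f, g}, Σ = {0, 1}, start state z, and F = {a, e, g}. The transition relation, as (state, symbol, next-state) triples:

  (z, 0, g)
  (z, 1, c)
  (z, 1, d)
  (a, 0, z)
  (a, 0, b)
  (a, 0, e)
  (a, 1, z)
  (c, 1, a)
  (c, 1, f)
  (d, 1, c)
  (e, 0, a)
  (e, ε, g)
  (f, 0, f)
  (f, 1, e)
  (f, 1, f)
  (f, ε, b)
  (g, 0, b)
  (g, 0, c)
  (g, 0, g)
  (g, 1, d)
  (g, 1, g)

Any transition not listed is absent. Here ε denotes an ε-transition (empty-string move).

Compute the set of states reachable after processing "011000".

{b, c, g}

Start in {z}.
Read '0': {z} → {g}.
Read '1': {g} → {d, g}.
Read '1': {d, g} → {c, d, g}.
Read '0': {c, d, g} → {b, c, g}.
Read '0': {b, c, g} → {b, c, g}.
Read '0': {b, c, g} → {b, c, g}.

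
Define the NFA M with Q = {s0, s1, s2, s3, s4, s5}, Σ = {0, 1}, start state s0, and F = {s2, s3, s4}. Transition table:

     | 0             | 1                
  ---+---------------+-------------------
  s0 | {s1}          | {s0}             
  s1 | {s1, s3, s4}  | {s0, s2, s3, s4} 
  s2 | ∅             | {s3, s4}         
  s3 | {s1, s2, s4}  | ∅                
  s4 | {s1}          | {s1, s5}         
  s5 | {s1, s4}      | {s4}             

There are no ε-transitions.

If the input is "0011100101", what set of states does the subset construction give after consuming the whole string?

{s0, s1, s2, s3, s4, s5}

Start in {s0}.
Read '0': {s0} → {s1}.
Read '0': {s1} → {s1, s3, s4}.
Read '1': {s1, s3, s4} → {s0, s1, s2, s3, s4, s5}.
Read '1': {s0, s1, s2, s3, s4, s5} → {s0, s1, s2, s3, s4, s5}.
Read '1': {s0, s1, s2, s3, s4, s5} → {s0, s1, s2, s3, s4, s5}.
Read '0': {s0, s1, s2, s3, s4, s5} → {s1, s2, s3, s4}.
Read '0': {s1, s2, s3, s4} → {s1, s2, s3, s4}.
Read '1': {s1, s2, s3, s4} → {s0, s1, s2, s3, s4, s5}.
Read '0': {s0, s1, s2, s3, s4, s5} → {s1, s2, s3, s4}.
Read '1': {s1, s2, s3, s4} → {s0, s1, s2, s3, s4, s5}.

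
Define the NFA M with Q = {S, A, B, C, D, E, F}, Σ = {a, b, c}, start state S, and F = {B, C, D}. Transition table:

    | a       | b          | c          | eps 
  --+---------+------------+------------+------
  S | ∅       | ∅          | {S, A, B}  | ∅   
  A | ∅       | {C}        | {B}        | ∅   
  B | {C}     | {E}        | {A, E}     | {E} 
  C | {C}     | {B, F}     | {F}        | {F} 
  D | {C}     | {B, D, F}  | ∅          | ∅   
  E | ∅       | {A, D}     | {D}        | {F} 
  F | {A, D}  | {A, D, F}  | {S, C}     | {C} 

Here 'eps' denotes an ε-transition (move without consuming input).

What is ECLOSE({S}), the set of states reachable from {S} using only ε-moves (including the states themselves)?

{S}

Begin with {S}.
No ε-moves leave this set, so the closure equals the set itself.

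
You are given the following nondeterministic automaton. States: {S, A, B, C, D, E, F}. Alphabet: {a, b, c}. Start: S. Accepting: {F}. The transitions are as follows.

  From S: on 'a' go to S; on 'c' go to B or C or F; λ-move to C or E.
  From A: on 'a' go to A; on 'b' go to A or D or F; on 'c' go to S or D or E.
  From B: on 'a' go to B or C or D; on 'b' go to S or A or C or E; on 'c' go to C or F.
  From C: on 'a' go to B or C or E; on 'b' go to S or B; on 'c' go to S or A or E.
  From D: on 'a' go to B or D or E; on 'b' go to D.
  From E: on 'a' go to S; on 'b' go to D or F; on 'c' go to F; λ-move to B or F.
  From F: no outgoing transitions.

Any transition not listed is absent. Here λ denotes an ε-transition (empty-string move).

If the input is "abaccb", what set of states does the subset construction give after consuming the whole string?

Start: ε-closure({S}) = {S, B, C, E, F}.
Read 'a': {S, B, C, E, F} → {S, B, C, D, E, F}.
Read 'b': {S, B, C, D, E, F} → {S, A, B, C, D, E, F}.
Read 'a': {S, A, B, C, D, E, F} → {S, A, B, C, D, E, F}.
Read 'c': {S, A, B, C, D, E, F} → {S, A, B, C, D, E, F}.
Read 'c': {S, A, B, C, D, E, F} → {S, A, B, C, D, E, F}.
Read 'b': {S, A, B, C, D, E, F} → {S, A, B, C, D, E, F}.

{S, A, B, C, D, E, F}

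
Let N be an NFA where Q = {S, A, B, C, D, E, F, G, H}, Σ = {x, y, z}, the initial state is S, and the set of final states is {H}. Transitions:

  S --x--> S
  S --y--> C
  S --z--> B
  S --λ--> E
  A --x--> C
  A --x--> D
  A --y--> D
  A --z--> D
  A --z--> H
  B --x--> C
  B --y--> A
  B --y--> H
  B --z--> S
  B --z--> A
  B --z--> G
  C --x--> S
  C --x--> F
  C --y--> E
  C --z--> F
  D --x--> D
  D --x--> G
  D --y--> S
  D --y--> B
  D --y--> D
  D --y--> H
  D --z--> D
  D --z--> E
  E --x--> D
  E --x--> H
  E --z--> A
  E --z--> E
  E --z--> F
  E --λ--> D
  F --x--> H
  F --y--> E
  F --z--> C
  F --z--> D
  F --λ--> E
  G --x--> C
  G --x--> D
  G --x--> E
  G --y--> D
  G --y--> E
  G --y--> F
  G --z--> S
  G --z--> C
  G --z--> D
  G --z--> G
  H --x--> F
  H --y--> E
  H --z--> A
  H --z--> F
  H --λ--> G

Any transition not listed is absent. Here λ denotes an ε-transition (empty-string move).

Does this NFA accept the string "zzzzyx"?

Start: ε-closure({S}) = {S, D, E}.
Read 'z': S→{B}, D→{D, E}, E→{A, E, F}; now {A, B, D, E, F}.
Read 'z': A→{D, H}, B→{S, A, G}, D→{D, E}, E→{A, E, F}, F→{C, D}; now {S, A, C, D, E, F, G, H}.
Read 'z': S→{B}, A→{D, H}, C→{F}, D→{D, E}, E→{A, E, F}, F→{C, D}, G→{S, C, D, G}, H→{A, F}; now {S, A, B, C, D, E, F, G, H}.
Read 'z': S→{B}, A→{D, H}, B→{S, A, G}, C→{F}, D→{D, E}, E→{A, E, F}, F→{C, D}, G→{S, C, D, G}, H→{A, F}; now {S, A, B, C, D, E, F, G, H}.
Read 'y': S→{C}, A→{D}, B→{A, H}, C→{E}, D→{S, B, D, H}, E→∅, F→{E}, G→{D, E, F}, H→{E}; union {S, A, B, C, D, E, F, H}; ε-closure = {S, A, B, C, D, E, F, G, H}.
Read 'x': S→{S}, A→{C, D}, B→{C}, C→{S, F}, D→{D, G}, E→{D, H}, F→{H}, G→{C, D, E}, H→{F}; now {S, C, D, E, F, G, H}.
The final set {S, C, D, E, F, G, H} contains the accepting state H.

Yes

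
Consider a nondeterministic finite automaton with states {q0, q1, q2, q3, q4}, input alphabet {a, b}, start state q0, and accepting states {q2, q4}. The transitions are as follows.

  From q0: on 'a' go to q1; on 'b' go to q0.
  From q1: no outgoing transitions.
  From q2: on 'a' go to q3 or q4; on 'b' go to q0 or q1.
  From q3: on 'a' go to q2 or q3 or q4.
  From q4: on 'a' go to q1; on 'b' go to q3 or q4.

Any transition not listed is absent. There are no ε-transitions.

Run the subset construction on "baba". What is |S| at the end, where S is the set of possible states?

0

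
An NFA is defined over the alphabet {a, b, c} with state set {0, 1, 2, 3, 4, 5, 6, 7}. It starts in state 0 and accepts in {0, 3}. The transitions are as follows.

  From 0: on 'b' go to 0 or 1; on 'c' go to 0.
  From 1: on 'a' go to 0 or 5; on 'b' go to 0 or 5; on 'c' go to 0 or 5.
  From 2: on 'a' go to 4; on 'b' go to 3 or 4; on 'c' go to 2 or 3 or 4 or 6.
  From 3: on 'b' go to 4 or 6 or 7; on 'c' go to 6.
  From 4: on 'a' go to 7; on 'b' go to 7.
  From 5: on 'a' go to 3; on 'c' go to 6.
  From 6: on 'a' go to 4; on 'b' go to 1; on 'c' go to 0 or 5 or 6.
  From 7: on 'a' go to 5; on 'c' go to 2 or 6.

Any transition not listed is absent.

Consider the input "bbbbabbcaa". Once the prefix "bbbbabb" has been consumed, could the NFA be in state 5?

Start in {0}.
Read 'b': 0→{0, 1}; now {0, 1}.
Read 'b': 0→{0, 1}, 1→{0, 5}; now {0, 1, 5}.
Read 'b': 0→{0, 1}, 1→{0, 5}, 5→∅; now {0, 1, 5}.
Read 'b': 0→{0, 1}, 1→{0, 5}, 5→∅; now {0, 1, 5}.
Read 'a': 0→∅, 1→{0, 5}, 5→{3}; now {0, 3, 5}.
Read 'b': 0→{0, 1}, 3→{4, 6, 7}, 5→∅; now {0, 1, 4, 6, 7}.
Read 'b': 0→{0, 1}, 1→{0, 5}, 4→{7}, 6→{1}, 7→∅; now {0, 1, 5, 7}.
State 5 is in {0, 1, 5, 7}.

Yes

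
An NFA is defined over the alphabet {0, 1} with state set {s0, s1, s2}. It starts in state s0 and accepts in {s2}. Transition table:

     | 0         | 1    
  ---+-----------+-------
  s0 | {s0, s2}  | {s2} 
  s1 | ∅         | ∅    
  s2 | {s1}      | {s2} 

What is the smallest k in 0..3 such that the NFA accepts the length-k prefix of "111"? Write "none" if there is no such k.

1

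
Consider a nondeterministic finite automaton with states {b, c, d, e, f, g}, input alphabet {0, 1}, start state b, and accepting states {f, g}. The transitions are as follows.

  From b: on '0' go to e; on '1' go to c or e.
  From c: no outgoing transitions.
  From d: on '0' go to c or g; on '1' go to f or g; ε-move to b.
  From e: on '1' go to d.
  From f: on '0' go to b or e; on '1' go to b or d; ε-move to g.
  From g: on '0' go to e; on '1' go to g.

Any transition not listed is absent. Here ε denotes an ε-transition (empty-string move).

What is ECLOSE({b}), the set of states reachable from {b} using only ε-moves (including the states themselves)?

{b}

Begin with {b}.
No ε-moves leave this set, so the closure equals the set itself.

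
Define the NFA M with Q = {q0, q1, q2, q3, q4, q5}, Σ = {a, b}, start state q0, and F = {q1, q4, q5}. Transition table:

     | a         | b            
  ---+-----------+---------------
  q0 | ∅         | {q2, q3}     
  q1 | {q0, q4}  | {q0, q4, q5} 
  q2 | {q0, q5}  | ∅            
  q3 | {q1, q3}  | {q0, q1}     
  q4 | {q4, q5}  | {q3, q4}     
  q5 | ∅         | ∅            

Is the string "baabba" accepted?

Yes

Start in {q0}.
Read 'b': {q0} → {q2, q3}.
Read 'a': {q2, q3} → {q0, q1, q3, q5}.
Read 'a': {q0, q1, q3, q5} → {q0, q1, q3, q4}.
Read 'b': {q0, q1, q3, q4} → {q0, q1, q2, q3, q4, q5}.
Read 'b': {q0, q1, q2, q3, q4, q5} → {q0, q1, q2, q3, q4, q5}.
Read 'a': {q0, q1, q2, q3, q4, q5} → {q0, q1, q3, q4, q5}.
The final set {q0, q1, q3, q4, q5} contains the accepting states q1, q4, q5.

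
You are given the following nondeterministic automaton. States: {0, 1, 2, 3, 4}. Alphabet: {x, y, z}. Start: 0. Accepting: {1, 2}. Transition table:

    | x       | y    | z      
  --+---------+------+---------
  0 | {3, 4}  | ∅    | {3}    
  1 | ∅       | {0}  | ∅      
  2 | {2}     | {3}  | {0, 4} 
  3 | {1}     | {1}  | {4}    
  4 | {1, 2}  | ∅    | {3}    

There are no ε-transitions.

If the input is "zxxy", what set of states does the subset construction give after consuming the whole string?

Start in {0}.
Read 'z': 0→{3}; now {3}.
Read 'x': 3→{1}; now {1}.
Read 'x': 1→∅; now ∅.
The set is empty and remains empty for the remaining 1 symbol.

∅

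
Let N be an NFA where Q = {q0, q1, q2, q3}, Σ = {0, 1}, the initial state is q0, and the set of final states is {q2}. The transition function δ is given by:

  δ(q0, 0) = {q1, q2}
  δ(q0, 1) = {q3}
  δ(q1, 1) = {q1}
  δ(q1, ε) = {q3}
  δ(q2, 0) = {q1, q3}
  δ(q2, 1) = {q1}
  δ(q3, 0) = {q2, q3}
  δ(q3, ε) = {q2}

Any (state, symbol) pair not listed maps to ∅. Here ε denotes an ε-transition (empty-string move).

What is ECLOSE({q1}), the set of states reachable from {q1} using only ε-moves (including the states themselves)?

Begin with {q1}.
ε-move q1 → q3; add q3.
ε-move q3 → q2; add q2.

{q1, q2, q3}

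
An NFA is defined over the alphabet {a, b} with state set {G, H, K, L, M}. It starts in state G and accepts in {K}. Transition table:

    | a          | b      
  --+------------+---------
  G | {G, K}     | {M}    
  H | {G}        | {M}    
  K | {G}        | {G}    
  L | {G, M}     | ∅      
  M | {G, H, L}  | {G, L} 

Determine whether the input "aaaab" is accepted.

No

Start in {G}.
Read 'a': G→{G, K}; now {G, K}.
Read 'a': G→{G, K}, K→{G}; now {G, K}.
Read 'a': G→{G, K}, K→{G}; now {G, K}.
Read 'a': G→{G, K}, K→{G}; now {G, K}.
Read 'b': G→{M}, K→{G}; now {G, M}.
The final set {G, M} contains no accepting state.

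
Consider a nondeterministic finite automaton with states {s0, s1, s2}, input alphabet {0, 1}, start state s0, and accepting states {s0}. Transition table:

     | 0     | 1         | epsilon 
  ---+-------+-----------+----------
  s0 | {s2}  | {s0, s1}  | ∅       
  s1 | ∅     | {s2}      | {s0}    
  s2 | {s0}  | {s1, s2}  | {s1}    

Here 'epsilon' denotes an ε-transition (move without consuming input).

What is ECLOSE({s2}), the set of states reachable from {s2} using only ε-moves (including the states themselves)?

{s0, s1, s2}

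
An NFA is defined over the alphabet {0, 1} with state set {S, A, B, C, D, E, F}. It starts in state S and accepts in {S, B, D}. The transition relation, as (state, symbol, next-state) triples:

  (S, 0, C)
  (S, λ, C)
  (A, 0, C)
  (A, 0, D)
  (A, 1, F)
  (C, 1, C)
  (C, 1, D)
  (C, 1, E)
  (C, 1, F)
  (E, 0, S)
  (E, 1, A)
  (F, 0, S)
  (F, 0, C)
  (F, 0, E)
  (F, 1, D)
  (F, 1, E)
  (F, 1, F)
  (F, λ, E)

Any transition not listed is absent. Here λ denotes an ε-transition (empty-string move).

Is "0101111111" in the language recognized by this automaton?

Yes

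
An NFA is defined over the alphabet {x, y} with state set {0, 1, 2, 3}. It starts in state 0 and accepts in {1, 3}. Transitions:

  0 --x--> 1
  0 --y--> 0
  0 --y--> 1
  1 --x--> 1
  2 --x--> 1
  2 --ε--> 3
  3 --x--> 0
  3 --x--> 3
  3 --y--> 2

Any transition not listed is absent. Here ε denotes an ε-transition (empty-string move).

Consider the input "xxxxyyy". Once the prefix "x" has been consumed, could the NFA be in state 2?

No

Start in {0}.
Read 'x': {0} → {1}.
State 2 is not in {1}.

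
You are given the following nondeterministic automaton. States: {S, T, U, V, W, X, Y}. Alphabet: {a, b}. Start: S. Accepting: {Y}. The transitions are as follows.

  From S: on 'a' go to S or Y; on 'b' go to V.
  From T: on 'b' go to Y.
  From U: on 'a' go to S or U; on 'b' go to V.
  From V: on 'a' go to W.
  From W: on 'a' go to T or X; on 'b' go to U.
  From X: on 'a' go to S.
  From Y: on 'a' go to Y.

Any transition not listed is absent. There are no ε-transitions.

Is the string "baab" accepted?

Yes

Start in {S}.
Read 'b': {S} → {V}.
Read 'a': {V} → {W}.
Read 'a': {W} → {T, X}.
Read 'b': {T, X} → {Y}.
The final set {Y} contains the accepting state Y.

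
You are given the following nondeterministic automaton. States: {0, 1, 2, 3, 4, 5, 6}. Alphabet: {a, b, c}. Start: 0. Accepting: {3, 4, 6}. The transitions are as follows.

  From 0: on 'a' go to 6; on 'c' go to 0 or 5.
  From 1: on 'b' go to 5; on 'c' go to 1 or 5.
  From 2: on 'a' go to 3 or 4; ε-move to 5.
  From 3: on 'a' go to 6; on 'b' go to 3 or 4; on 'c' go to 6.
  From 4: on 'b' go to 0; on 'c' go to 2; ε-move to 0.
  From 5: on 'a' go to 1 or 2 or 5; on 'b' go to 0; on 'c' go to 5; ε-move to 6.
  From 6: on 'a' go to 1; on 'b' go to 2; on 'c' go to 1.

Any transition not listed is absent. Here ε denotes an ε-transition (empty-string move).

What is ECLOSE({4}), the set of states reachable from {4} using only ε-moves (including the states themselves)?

{0, 4}

Begin with {4}.
ε-move 4 → 0; add 0.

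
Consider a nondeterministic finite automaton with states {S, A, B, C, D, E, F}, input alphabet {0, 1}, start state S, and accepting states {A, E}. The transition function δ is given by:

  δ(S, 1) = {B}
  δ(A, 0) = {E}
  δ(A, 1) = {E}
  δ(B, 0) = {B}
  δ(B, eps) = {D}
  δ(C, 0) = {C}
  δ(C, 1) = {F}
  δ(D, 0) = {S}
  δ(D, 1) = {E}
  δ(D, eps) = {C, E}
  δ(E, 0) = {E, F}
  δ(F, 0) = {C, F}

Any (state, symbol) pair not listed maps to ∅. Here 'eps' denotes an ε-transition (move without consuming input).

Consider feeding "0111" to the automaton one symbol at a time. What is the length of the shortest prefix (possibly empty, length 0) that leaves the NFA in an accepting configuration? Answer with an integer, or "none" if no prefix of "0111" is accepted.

none

Start in {S}.
Read '0': {S} → ∅.
The set is empty and remains empty for the remaining 3 symbols.
No reachable set along the way intersects F.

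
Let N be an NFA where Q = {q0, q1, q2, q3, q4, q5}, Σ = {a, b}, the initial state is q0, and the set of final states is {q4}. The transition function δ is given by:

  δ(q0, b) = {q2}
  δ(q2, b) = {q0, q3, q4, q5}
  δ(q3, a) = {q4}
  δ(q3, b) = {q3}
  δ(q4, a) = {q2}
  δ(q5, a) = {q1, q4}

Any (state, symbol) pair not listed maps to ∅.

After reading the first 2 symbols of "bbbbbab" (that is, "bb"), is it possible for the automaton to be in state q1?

Start in {q0}.
Read 'b': {q0} → {q2}.
Read 'b': {q2} → {q0, q3, q4, q5}.
State q1 is not in {q0, q3, q4, q5}.

No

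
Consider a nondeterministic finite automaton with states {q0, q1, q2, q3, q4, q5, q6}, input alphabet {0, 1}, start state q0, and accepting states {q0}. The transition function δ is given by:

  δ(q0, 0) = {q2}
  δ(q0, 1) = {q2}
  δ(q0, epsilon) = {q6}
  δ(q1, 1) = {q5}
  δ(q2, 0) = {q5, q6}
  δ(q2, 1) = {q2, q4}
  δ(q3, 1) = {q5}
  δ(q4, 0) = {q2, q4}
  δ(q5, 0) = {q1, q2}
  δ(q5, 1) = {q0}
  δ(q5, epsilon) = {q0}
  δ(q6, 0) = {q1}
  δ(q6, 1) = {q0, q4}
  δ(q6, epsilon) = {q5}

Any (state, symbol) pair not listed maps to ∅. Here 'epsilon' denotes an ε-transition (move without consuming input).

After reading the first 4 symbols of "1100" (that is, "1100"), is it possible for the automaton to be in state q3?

Start: ε-closure({q0}) = {q0, q5, q6}.
Read '1': {q0, q5, q6} → {q0, q2, q4, q5, q6}.
Read '1': {q0, q2, q4, q5, q6} → {q0, q2, q4, q5, q6}.
Read '0': {q0, q2, q4, q5, q6} → {q0, q1, q2, q4, q5, q6}.
Read '0': {q0, q1, q2, q4, q5, q6} → {q0, q1, q2, q4, q5, q6}.
State q3 is not in {q0, q1, q2, q4, q5, q6}.

No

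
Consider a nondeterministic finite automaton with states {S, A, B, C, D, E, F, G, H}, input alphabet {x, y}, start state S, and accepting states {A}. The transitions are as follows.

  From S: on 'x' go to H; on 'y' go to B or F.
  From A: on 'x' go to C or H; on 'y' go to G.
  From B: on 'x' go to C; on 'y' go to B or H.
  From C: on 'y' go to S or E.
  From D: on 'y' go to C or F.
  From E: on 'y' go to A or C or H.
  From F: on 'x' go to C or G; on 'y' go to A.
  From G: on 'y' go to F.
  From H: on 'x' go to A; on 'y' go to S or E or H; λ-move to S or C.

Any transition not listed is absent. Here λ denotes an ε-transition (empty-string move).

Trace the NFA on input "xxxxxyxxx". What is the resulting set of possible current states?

Start in {S}.
Read 'x': {S} → {S, C, H}.
Read 'x': {S, C, H} → {S, A, C, H}.
Read 'x': {S, A, C, H} → {S, A, C, H}.
Read 'x': {S, A, C, H} → {S, A, C, H}.
Read 'x': {S, A, C, H} → {S, A, C, H}.
Read 'y': {S, A, C, H} → {S, B, C, E, F, G, H}.
Read 'x': {S, B, C, E, F, G, H} → {S, A, C, G, H}.
Read 'x': {S, A, C, G, H} → {S, A, C, H}.
Read 'x': {S, A, C, H} → {S, A, C, H}.

{S, A, C, H}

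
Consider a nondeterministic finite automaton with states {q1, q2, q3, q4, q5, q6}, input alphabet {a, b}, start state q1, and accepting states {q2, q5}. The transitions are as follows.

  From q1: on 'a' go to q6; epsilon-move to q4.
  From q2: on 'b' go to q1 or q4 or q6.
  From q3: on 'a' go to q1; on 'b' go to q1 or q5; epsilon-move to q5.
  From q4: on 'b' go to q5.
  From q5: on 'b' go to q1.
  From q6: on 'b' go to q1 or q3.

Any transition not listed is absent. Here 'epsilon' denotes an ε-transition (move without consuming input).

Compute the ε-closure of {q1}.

{q1, q4}

Begin with {q1}.
ε-move q1 → q4; add q4.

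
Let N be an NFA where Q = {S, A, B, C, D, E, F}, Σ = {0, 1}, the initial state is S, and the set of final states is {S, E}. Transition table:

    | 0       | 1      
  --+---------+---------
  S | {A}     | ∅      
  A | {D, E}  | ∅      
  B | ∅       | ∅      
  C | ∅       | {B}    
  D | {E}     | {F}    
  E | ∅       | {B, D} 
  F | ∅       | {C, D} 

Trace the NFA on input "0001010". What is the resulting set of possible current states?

Start in {S}.
Read '0': {S} → {A}.
Read '0': {A} → {D, E}.
Read '0': {D, E} → {E}.
Read '1': {E} → {B, D}.
Read '0': {B, D} → {E}.
Read '1': {E} → {B, D}.
Read '0': {B, D} → {E}.

{E}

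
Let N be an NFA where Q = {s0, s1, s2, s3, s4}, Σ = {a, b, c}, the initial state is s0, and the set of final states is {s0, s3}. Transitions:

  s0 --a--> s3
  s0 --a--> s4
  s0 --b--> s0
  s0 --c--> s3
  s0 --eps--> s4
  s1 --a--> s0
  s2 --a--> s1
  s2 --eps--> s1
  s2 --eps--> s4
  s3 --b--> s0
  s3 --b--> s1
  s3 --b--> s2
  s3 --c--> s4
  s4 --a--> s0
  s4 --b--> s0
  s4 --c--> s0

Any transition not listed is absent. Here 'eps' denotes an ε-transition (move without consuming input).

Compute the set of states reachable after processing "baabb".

{s0, s4}

Start: ε-closure({s0}) = {s0, s4}.
Read 'b': s0→{s0}, s4→{s0}; union {s0}; ε-closure = {s0, s4}.
Read 'a': s0→{s3, s4}, s4→{s0}; now {s0, s3, s4}.
Read 'a': s0→{s3, s4}, s3→∅, s4→{s0}; now {s0, s3, s4}.
Read 'b': s0→{s0}, s3→{s0, s1, s2}, s4→{s0}; union {s0, s1, s2}; ε-closure = {s0, s1, s2, s4}.
Read 'b': s0→{s0}, s1→∅, s2→∅, s4→{s0}; union {s0}; ε-closure = {s0, s4}.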